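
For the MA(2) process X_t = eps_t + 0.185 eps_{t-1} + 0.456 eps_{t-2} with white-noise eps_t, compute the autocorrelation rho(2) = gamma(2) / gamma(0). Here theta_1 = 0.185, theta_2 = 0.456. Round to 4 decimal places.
\rho(2) = 0.3671

For an MA(q) process with theta_0 = 1, the autocovariance is
  gamma(k) = sigma^2 * sum_{i=0..q-k} theta_i * theta_{i+k},
and rho(k) = gamma(k) / gamma(0). Sigma^2 cancels.
  numerator   = (1)*(0.456) = 0.456.
  denominator = (1)^2 + (0.185)^2 + (0.456)^2 = 1.242161.
  rho(2) = 0.456 / 1.242161 = 0.3671.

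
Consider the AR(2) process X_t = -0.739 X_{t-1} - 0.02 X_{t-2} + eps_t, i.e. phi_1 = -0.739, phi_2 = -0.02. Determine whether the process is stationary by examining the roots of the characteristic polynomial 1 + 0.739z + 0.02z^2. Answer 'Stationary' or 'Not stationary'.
\text{Stationary}

The AR(p) characteristic polynomial is P(z) = 1 + 0.739z + 0.02z^2.
Stationarity requires all roots to lie outside the unit circle, i.e. |z| > 1 for every root.
Set 1 + (0.739) z + (0.02) z^2 = 0, i.e. a z^2 + b z + c = 0 with a = 0.02, b = 0.739, c = 1.
Discriminant D = b^2 - 4ac = (0.739)^2 - 4*(0.02)*1 = 0.546121 - (0.08) = 0.466121.
D >= 0, so the roots are real: z = (-b +/- sqrt(D)) / (2a) = (-0.739 +/- 0.682731) / (0.04).
  z_1 = (-0.739 + 0.682731) / (0.04) = -1.4067,   |z_1| = 1.4067.
  z_2 = (-0.739 - 0.682731) / (0.04) = -35.5433,   |z_2| = 35.5433.
Moduli of all roots: 1.4067, 35.5433.
All moduli strictly greater than 1? Yes.
Verdict: Stationary.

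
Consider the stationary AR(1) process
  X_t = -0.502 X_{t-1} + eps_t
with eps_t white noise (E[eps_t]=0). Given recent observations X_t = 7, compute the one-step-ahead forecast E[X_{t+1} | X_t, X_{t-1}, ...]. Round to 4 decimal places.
E[X_{t+1} \mid \mathcal F_t] = -3.5140

For an AR(p) model X_t = c + sum_i phi_i X_{t-i} + eps_t, the
one-step-ahead conditional mean is
  E[X_{t+1} | X_t, ...] = c + sum_i phi_i X_{t+1-i}.
Substitute known values:
  E[X_{t+1} | ...] = (-0.502) * (7)
                   = -3.5140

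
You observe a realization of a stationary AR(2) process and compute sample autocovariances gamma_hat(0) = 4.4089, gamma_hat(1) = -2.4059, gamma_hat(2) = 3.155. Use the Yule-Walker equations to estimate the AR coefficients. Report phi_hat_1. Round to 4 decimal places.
\hat\phi_{1} = -0.2210

The Yule-Walker equations for an AR(p) process read, in matrix form,
  Gamma_p phi = r_p,   with   (Gamma_p)_{ij} = gamma(|i - j|),
                       (r_p)_i = gamma(i),   i,j = 1..p.
Substitute the sample gammas (Toeplitz matrix and right-hand side of size 2):
  Gamma_p = [[4.4089, -2.4059], [-2.4059, 4.4089]]
  r_p     = [-2.4059, 3.155]
Written out:
  4.4089 phi_1 - 2.4059 phi_2 = -2.4059
  -2.4059 phi_1 + 4.4089 phi_2 = 3.155
Solve by Cramer's rule:
  det = gamma(0)^2 - gamma(1)^2 = (4.4089)^2 - (-2.4059)^2 = 19.43839921 - 5.78835481 = 13.6500444
  phi_hat_1 = [gamma(1) gamma(0) - gamma(1) gamma(2)] / det = [(-2.4059)(4.4089) - (-2.4059)(3.155)] / 13.6500444 = -3.01675801 / 13.6500444 = -0.221
  phi_hat_2 = [gamma(0) gamma(2) - gamma(1)^2] / det = [(4.4089)(3.155) - (-2.4059)^2] / 13.6500444 = 8.12172469 / 13.6500444 = 0.595
So phi_hat = [-0.2210, 0.5950].
Therefore phi_hat_1 = -0.2210.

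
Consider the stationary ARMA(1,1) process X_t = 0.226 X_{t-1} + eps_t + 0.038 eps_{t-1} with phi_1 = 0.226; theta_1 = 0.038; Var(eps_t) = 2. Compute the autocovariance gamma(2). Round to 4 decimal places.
\gamma(2) = 0.1268

Multiply the model equation by X_{t-k} and take expectations. With theta_0 = psi_0 = 1 and psi_j the MA(infinity) weights, this gives
  gamma(k) - sum_i phi_i gamma(k-i) = c_k,
  c_k = sigma^2 * sum_{j=k..q} theta_j psi_{j-k}   (c_k = 0 for k > q),
using gamma(-m) = gamma(m).
psi-weights needed (psi_j = theta_j + sum_i phi_i psi_{j-i}):
  psi_1 = theta_1 + phi_1 = 0.038 + (0.226) = 0.264
Right-hand sides:
  c_0 = sigma^2 (1 + theta_1 psi_1) = 2 * (1 + (0.038)(0.264)) = 2 * 1.010032 = 2.020064
  c_1 = sigma^2 theta_1 = 2 * (0.038) = 0.076
  c_2 = 0
Equations for k = 0 and k = 1 (AR order 1):
  gamma(0) = phi_1 gamma(1) + c_0
  gamma(1) = phi_1 gamma(0) + c_1
Substituting the second into the first: gamma(0) (1 - phi_1^2) = c_0 + phi_1 c_1, so
  gamma(0) = (c_0 + phi_1 c_1) / (1 - phi_1^2) = (2.020064 + (0.226)(0.076)) / (1 - (0.226)^2) = 2.03724 / 0.948924 = 2.146895.
  gamma(1) = phi_1 gamma(0) + c_1 = (0.226)(2.146895) + (0.076) = 0.561198.
For k = 2 (> q): gamma(2) = phi_1 gamma(1) = (0.226)(0.561198) = 0.126831.
Therefore gamma(2) = 0.1268 (to 4 decimal places).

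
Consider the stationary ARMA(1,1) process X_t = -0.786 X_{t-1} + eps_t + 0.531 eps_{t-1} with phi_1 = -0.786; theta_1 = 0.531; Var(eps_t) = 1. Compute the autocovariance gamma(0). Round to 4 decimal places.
\gamma(0) = 1.1701

Multiply the model equation by X_{t-k} and take expectations. With theta_0 = psi_0 = 1 and psi_j the MA(infinity) weights, this gives
  gamma(k) - sum_i phi_i gamma(k-i) = c_k,
  c_k = sigma^2 * sum_{j=k..q} theta_j psi_{j-k}   (c_k = 0 for k > q),
using gamma(-m) = gamma(m).
psi-weights needed (psi_j = theta_j + sum_i phi_i psi_{j-i}):
  psi_1 = theta_1 + phi_1 = 0.531 + (-0.786) = -0.255
Right-hand sides:
  c_0 = sigma^2 (1 + theta_1 psi_1) = 1 * (1 + (0.531)(-0.255)) = 1 * 0.864595 = 0.864595
  c_1 = sigma^2 theta_1 = 1 * (0.531) = 0.531
  c_2 = 0
Equations for k = 0 and k = 1 (AR order 1):
  gamma(0) = phi_1 gamma(1) + c_0
  gamma(1) = phi_1 gamma(0) + c_1
Substituting the second into the first: gamma(0) (1 - phi_1^2) = c_0 + phi_1 c_1, so
  gamma(0) = (c_0 + phi_1 c_1) / (1 - phi_1^2) = (0.864595 + (-0.786)(0.531)) / (1 - (-0.786)^2) = 0.447229 / 0.382204 = 1.170132.
Therefore gamma(0) = 1.1701 (to 4 decimal places).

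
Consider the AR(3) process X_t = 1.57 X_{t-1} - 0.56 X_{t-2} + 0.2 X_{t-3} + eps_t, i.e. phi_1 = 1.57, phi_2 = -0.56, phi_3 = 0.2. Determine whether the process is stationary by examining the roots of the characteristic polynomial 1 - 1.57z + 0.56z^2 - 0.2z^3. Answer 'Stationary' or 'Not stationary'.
\text{Not stationary}

The AR(p) characteristic polynomial is P(z) = 1 - 1.57z + 0.56z^2 - 0.2z^3.
Stationarity requires all roots to lie outside the unit circle, i.e. |z| > 1 for every root.
Degree 3: look for a simple real root z0 first, then factor out (1 - z/z0) and solve the remaining quadratic.
Testing z0 = 0.8: P(0.8) = 1 + (-1.57)(0.8) + (0.56)(0.8)^2 + (-0.2)(0.8)^3
  = 1 + (-1.256) + (0.3584) + (-0.1024) = 0.  So z_0 = 0.8 is a root, |z_0| = 0.8.
Divide out the factor (1 - 1.25 z) = (1 - z/z0) (since 1/z0 = 1.25):
  P(z) = (1 - 1.25 z)(1 + (-0.32) z + (0.16) z^2)
  [check: z-coef -0.32 - (1.25) = -1.57; z^2-coef 0.16 - (1.25)(-0.32) = 0.56; z^3-coef -(1.25)(0.16) = -0.2.]
Remaining roots from the quadratic factor 1 + (-0.32) z + (0.16) z^2:
  Set 1 + (-0.32) z + (0.16) z^2 = 0, i.e. a z^2 + b z + c = 0 with a = 0.16, b = -0.32, c = 1.
  Discriminant D = b^2 - 4ac = (-0.32)^2 - 4*(0.16)*1 = 0.1024 - (0.64) = -0.5376.
  D < 0, so the roots are the complex-conjugate pair z = (-b +/- i sqrt(-D)) / (2a) = 1 +/- 2.2913i.
  For a conjugate pair |z|^2 = z * conj(z) = (product of roots) = c/a = 1/(0.16) = 6.25, so |z| = sqrt(6.25) = 2.5 for both roots.
Moduli of all roots: 0.8000, 2.5000, 2.5000.
All moduli strictly greater than 1? No.
Verdict: Not stationary.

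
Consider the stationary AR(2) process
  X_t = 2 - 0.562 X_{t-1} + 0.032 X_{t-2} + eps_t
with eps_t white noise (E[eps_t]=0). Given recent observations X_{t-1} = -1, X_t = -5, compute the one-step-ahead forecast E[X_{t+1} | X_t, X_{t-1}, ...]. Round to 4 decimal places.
E[X_{t+1} \mid \mathcal F_t] = 4.7780

For an AR(p) model X_t = c + sum_i phi_i X_{t-i} + eps_t, the
one-step-ahead conditional mean is
  E[X_{t+1} | X_t, ...] = c + sum_i phi_i X_{t+1-i}.
Substitute known values:
  E[X_{t+1} | ...] = 2 + (-0.562) * (-5) + (0.032) * (-1)
                   = 4.7780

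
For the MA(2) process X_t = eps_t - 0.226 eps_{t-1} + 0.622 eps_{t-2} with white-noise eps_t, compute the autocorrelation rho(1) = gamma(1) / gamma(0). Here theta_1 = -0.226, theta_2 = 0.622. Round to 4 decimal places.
\rho(1) = -0.2549

For an MA(q) process with theta_0 = 1, the autocovariance is
  gamma(k) = sigma^2 * sum_{i=0..q-k} theta_i * theta_{i+k},
and rho(k) = gamma(k) / gamma(0). Sigma^2 cancels.
  numerator   = (1)*(-0.226) + (-0.226)*(0.622) = -0.366572.
  denominator = (1)^2 + (-0.226)^2 + (0.622)^2 = 1.43796.
  rho(1) = -0.366572 / 1.43796 = -0.2549.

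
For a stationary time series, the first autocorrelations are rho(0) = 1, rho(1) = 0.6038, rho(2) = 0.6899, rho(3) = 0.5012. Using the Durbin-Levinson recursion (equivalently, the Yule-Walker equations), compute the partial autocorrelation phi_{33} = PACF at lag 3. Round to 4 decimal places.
\phi_{33} = -0.0239

The PACF at lag k is phi_{kk}, the last component of the solution
to the Yule-Walker system G_k phi = r_k where
  (G_k)_{ij} = rho(|i - j|), (r_k)_i = rho(i), i,j = 1..k.
Equivalently, Durbin-Levinson gives phi_{kk} iteratively:
  phi_{11} = rho(1)
  phi_{kk} = [rho(k) - sum_{j=1..k-1} phi_{k-1,j} rho(k-j)]
            / [1 - sum_{j=1..k-1} phi_{k-1,j} rho(j)],
  phi_{k,j} = phi_{k-1,j} - phi_{kk} phi_{k-1,k-j},  j = 1..k-1.
Step k = 1:
  phi_11 = rho(1) = 0.6038.
Step k = 2:
  phi_22 = [rho(2) - phi_11 rho(1)] / [1 - phi_11 rho(1)] = [0.6899 - (0.6038)(0.6038)] / [1 - (0.6038)(0.6038)]
         = 0.32532556 / 0.63542556 = 0.511981.
  Update: phi_21 = phi_11 - phi_22 phi_11 = 0.6038 - (0.511981)(0.6038) = 0.294666.
Step k = 3:
  phi_33 = [rho(3) - phi_21 rho(2) - phi_22 rho(1)] / [1 - phi_21 rho(1) - phi_22 rho(2)]
    numerator   = 0.5012 - (0.294666)(0.6899) - (0.511981)(0.6038) = -0.01122404
    denominator = 1 - (0.294666)(0.6038) - (0.511981)(0.6899) = 0.46886518
  phi_33 = -0.01122404 / 0.46886518 = -0.0239.
Therefore phi_{33} = -0.0239.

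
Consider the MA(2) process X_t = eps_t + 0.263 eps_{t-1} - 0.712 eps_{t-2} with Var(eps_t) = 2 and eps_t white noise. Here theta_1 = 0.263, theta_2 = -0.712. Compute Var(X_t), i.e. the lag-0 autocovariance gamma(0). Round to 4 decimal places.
\gamma(0) = 3.1522

For an MA(q) process X_t = eps_t + sum_i theta_i eps_{t-i} with
Var(eps_t) = sigma^2, the variance is
  gamma(0) = sigma^2 * (1 + sum_i theta_i^2).
  sum_i theta_i^2 = (0.263)^2 + (-0.712)^2 = 0.069169 + 0.506944 = 0.576113.
  gamma(0) = 2 * (1 + 0.576113) = 2 * 1.576113 = 3.152226, which rounds to 3.1522.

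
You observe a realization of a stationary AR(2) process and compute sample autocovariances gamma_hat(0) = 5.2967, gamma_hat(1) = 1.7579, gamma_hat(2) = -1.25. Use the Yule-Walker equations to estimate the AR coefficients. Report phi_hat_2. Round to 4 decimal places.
\hat\phi_{2} = -0.3890

The Yule-Walker equations for an AR(p) process read, in matrix form,
  Gamma_p phi = r_p,   with   (Gamma_p)_{ij} = gamma(|i - j|),
                       (r_p)_i = gamma(i),   i,j = 1..p.
Substitute the sample gammas (Toeplitz matrix and right-hand side of size 2):
  Gamma_p = [[5.2967, 1.7579], [1.7579, 5.2967]]
  r_p     = [1.7579, -1.25]
Written out:
  5.2967 phi_1 + 1.7579 phi_2 = 1.7579
  1.7579 phi_1 + 5.2967 phi_2 = -1.25
Solve by Cramer's rule:
  det = gamma(0)^2 - gamma(1)^2 = (5.2967)^2 - (1.7579)^2 = 28.05503089 - 3.09021241 = 24.96481848
  phi_hat_1 = [gamma(1) gamma(0) - gamma(1) gamma(2)] / det = [(1.7579)(5.2967) - (1.7579)(-1.25)] / 24.96481848 = 11.50844393 / 24.96481848 = 0.461
  phi_hat_2 = [gamma(0) gamma(2) - gamma(1)^2] / det = [(5.2967)(-1.25) - (1.7579)^2] / 24.96481848 = -9.71108741 / 24.96481848 = -0.389
So phi_hat = [0.4610, -0.3890].
Therefore phi_hat_2 = -0.3890.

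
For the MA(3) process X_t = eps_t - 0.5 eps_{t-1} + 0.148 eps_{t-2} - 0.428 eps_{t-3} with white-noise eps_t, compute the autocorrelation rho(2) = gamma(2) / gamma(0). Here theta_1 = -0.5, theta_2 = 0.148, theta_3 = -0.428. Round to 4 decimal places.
\rho(2) = 0.2488

For an MA(q) process with theta_0 = 1, the autocovariance is
  gamma(k) = sigma^2 * sum_{i=0..q-k} theta_i * theta_{i+k},
and rho(k) = gamma(k) / gamma(0). Sigma^2 cancels.
  numerator   = (1)*(0.148) + (-0.5)*(-0.428) = 0.362.
  denominator = (1)^2 + (-0.5)^2 + (0.148)^2 + (-0.428)^2 = 1.455088.
  rho(2) = 0.362 / 1.455088 = 0.2488.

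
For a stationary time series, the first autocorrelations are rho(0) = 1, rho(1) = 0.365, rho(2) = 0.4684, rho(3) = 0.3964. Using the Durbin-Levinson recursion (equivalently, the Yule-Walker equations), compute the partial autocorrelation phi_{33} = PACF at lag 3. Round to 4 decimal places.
\phi_{33} = 0.2040

The PACF at lag k is phi_{kk}, the last component of the solution
to the Yule-Walker system G_k phi = r_k where
  (G_k)_{ij} = rho(|i - j|), (r_k)_i = rho(i), i,j = 1..k.
Equivalently, Durbin-Levinson gives phi_{kk} iteratively:
  phi_{11} = rho(1)
  phi_{kk} = [rho(k) - sum_{j=1..k-1} phi_{k-1,j} rho(k-j)]
            / [1 - sum_{j=1..k-1} phi_{k-1,j} rho(j)],
  phi_{k,j} = phi_{k-1,j} - phi_{kk} phi_{k-1,k-j},  j = 1..k-1.
Step k = 1:
  phi_11 = rho(1) = 0.365.
Step k = 2:
  phi_22 = [rho(2) - phi_11 rho(1)] / [1 - phi_11 rho(1)] = [0.4684 - (0.365)(0.365)] / [1 - (0.365)(0.365)]
         = 0.335175 / 0.866775 = 0.386692.
  Update: phi_21 = phi_11 - phi_22 phi_11 = 0.365 - (0.386692)(0.365) = 0.223857.
Step k = 3:
  phi_33 = [rho(3) - phi_21 rho(2) - phi_22 rho(1)] / [1 - phi_21 rho(1) - phi_22 rho(2)]
    numerator   = 0.3964 - (0.223857)(0.4684) - (0.386692)(0.365) = 0.1504026
    denominator = 1 - (0.223857)(0.365) - (0.386692)(0.4684) = 0.73716549
  phi_33 = 0.1504026 / 0.73716549 = 0.204.
Therefore phi_{33} = 0.2040.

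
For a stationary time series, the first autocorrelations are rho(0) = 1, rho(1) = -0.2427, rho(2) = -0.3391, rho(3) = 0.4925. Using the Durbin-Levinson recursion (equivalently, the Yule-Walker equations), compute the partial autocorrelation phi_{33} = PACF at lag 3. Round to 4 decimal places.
\phi_{33} = 0.3530

The PACF at lag k is phi_{kk}, the last component of the solution
to the Yule-Walker system G_k phi = r_k where
  (G_k)_{ij} = rho(|i - j|), (r_k)_i = rho(i), i,j = 1..k.
Equivalently, Durbin-Levinson gives phi_{kk} iteratively:
  phi_{11} = rho(1)
  phi_{kk} = [rho(k) - sum_{j=1..k-1} phi_{k-1,j} rho(k-j)]
            / [1 - sum_{j=1..k-1} phi_{k-1,j} rho(j)],
  phi_{k,j} = phi_{k-1,j} - phi_{kk} phi_{k-1,k-j},  j = 1..k-1.
Step k = 1:
  phi_11 = rho(1) = -0.2427.
Step k = 2:
  phi_22 = [rho(2) - phi_11 rho(1)] / [1 - phi_11 rho(1)] = [-0.3391 - (-0.2427)(-0.2427)] / [1 - (-0.2427)(-0.2427)]
         = -0.39800329 / 0.94109671 = -0.422914.
  Update: phi_21 = phi_11 - phi_22 phi_11 = -0.2427 - (-0.422914)(-0.2427) = -0.345341.
Step k = 3:
  phi_33 = [rho(3) - phi_21 rho(2) - phi_22 rho(1)] / [1 - phi_21 rho(1) - phi_22 rho(2)]
    numerator   = 0.4925 - (-0.345341)(-0.3391) - (-0.422914)(-0.2427) = 0.27275345
    denominator = 1 - (-0.345341)(-0.2427) - (-0.422914)(-0.3391) = 0.77277541
  phi_33 = 0.27275345 / 0.77277541 = 0.353.
Therefore phi_{33} = 0.3530.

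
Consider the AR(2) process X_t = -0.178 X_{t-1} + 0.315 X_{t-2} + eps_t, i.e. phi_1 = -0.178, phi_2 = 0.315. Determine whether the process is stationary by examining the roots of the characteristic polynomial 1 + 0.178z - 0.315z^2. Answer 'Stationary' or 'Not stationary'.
\text{Stationary}

The AR(p) characteristic polynomial is P(z) = 1 + 0.178z - 0.315z^2.
Stationarity requires all roots to lie outside the unit circle, i.e. |z| > 1 for every root.
Set 1 + (0.178) z + (-0.315) z^2 = 0, i.e. a z^2 + b z + c = 0 with a = -0.315, b = 0.178, c = 1.
Discriminant D = b^2 - 4ac = (0.178)^2 - 4*(-0.315)*1 = 0.031684 - (-1.26) = 1.291684.
D >= 0, so the roots are real: z = (-b +/- sqrt(D)) / (2a) = (-0.178 +/- 1.136523) / (-0.63).
  z_1 = (-0.178 + 1.136523) / (-0.63) = -1.5215,   |z_1| = 1.5215.
  z_2 = (-0.178 - 1.136523) / (-0.63) = 2.0865,   |z_2| = 2.0865.
Moduli of all roots: 1.5215, 2.0865.
All moduli strictly greater than 1? Yes.
Verdict: Stationary.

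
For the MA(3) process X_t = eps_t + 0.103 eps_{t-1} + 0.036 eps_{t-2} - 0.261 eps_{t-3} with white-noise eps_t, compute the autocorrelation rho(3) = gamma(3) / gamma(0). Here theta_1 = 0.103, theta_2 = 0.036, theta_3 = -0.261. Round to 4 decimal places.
\rho(3) = -0.2417

For an MA(q) process with theta_0 = 1, the autocovariance is
  gamma(k) = sigma^2 * sum_{i=0..q-k} theta_i * theta_{i+k},
and rho(k) = gamma(k) / gamma(0). Sigma^2 cancels.
  numerator   = (1)*(-0.261) = -0.261.
  denominator = (1)^2 + (0.103)^2 + (0.036)^2 + (-0.261)^2 = 1.080026.
  rho(3) = -0.261 / 1.080026 = -0.2417.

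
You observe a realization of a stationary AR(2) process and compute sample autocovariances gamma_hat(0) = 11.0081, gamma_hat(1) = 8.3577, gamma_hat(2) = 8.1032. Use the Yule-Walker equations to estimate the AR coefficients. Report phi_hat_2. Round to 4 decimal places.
\hat\phi_{2} = 0.3770

The Yule-Walker equations for an AR(p) process read, in matrix form,
  Gamma_p phi = r_p,   with   (Gamma_p)_{ij} = gamma(|i - j|),
                       (r_p)_i = gamma(i),   i,j = 1..p.
Substitute the sample gammas (Toeplitz matrix and right-hand side of size 2):
  Gamma_p = [[11.0081, 8.3577], [8.3577, 11.0081]]
  r_p     = [8.3577, 8.1032]
Written out:
  11.0081 phi_1 + 8.3577 phi_2 = 8.3577
  8.3577 phi_1 + 11.0081 phi_2 = 8.1032
Solve by Cramer's rule:
  det = gamma(0)^2 - gamma(1)^2 = (11.0081)^2 - (8.3577)^2 = 121.17826561 - 69.85114929 = 51.32711632
  phi_hat_1 = [gamma(1) gamma(0) - gamma(1) gamma(2)] / det = [(8.3577)(11.0081) - (8.3577)(8.1032)] / 51.32711632 = 24.27828273 / 51.32711632 = 0.473
  phi_hat_2 = [gamma(0) gamma(2) - gamma(1)^2] / det = [(11.0081)(8.1032) - (8.3577)^2] / 51.32711632 = 19.34968663 / 51.32711632 = 0.377
So phi_hat = [0.4730, 0.3770].
Therefore phi_hat_2 = 0.3770.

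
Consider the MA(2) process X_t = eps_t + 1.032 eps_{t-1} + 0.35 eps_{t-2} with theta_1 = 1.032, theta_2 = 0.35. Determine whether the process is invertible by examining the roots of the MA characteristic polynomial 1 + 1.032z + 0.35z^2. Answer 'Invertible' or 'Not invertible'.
\text{Invertible}

The MA(q) characteristic polynomial is P(z) = 1 + 1.032z + 0.35z^2.
Invertibility requires all roots to lie outside the unit circle, i.e. |z| > 1 for every root.
Set 1 + (1.032) z + (0.35) z^2 = 0, i.e. a z^2 + b z + c = 0 with a = 0.35, b = 1.032, c = 1.
Discriminant D = b^2 - 4ac = (1.032)^2 - 4*(0.35)*1 = 1.065024 - (1.4) = -0.334976.
D < 0, so the roots are the complex-conjugate pair z = (-b +/- i sqrt(-D)) / (2a) = -1.4743 +/- 0.8268i.
For a conjugate pair |z|^2 = z * conj(z) = (product of roots) = c/a = 1/(0.35) = 2.857143, so |z| = sqrt(2.857143) = 1.6903 for both roots.
Moduli of all roots: 1.6903, 1.6903.
All moduli strictly greater than 1? Yes.
Verdict: Invertible.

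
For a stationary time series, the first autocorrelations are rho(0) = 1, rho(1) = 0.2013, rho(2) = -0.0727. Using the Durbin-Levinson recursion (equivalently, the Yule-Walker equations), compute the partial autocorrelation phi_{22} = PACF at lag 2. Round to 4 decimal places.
\phi_{22} = -0.1180

The PACF at lag k is phi_{kk}, the last component of the solution
to the Yule-Walker system G_k phi = r_k where
  (G_k)_{ij} = rho(|i - j|), (r_k)_i = rho(i), i,j = 1..k.
Equivalently, Durbin-Levinson gives phi_{kk} iteratively:
  phi_{11} = rho(1)
  phi_{kk} = [rho(k) - sum_{j=1..k-1} phi_{k-1,j} rho(k-j)]
            / [1 - sum_{j=1..k-1} phi_{k-1,j} rho(j)],
  phi_{k,j} = phi_{k-1,j} - phi_{kk} phi_{k-1,k-j},  j = 1..k-1.
Step k = 1:
  phi_11 = rho(1) = 0.2013.
Step k = 2:
  phi_22 = [rho(2) - phi_11 rho(1)] / [1 - phi_11 rho(1)] = [-0.0727 - (0.2013)(0.2013)] / [1 - (0.2013)(0.2013)]
         = -0.11322169 / 0.95947831 = -0.118.
Therefore phi_{22} = -0.1180.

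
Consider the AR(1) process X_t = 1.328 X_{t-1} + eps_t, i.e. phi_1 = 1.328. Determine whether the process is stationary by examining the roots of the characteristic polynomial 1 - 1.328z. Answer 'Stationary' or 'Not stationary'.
\text{Not stationary}

The AR(p) characteristic polynomial is P(z) = 1 - 1.328z.
Stationarity requires all roots to lie outside the unit circle, i.e. |z| > 1 for every root.
This is linear in z: 1 + (-1.328) z = 0  =>  z = -1/(-1.328) = 0.753012,  |z| = 0.753012.
Moduli of all roots: 0.7530.
All moduli strictly greater than 1? No.
Verdict: Not stationary.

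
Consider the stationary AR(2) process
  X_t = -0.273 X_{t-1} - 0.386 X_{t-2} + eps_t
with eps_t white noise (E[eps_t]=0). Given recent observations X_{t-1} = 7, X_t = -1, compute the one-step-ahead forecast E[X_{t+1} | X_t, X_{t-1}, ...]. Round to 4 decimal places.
E[X_{t+1} \mid \mathcal F_t] = -2.4290

For an AR(p) model X_t = c + sum_i phi_i X_{t-i} + eps_t, the
one-step-ahead conditional mean is
  E[X_{t+1} | X_t, ...] = c + sum_i phi_i X_{t+1-i}.
Substitute known values:
  E[X_{t+1} | ...] = (-0.273) * (-1) + (-0.386) * (7)
                   = -2.4290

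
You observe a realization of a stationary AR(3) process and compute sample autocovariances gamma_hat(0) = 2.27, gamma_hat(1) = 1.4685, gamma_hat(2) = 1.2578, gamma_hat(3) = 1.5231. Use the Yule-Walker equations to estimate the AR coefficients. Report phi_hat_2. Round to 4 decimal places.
\hat\phi_{2} = 0.0119

The Yule-Walker equations for an AR(p) process read, in matrix form,
  Gamma_p phi = r_p,   with   (Gamma_p)_{ij} = gamma(|i - j|),
                       (r_p)_i = gamma(i),   i,j = 1..p.
Substitute the sample gammas (Toeplitz matrix and right-hand side of size 3):
  Gamma_p = [[2.27, 1.4685, 1.2578], [1.4685, 2.27, 1.4685], [1.2578, 1.4685, 2.27]]
  r_p     = [1.4685, 1.2578, 1.5231]
Written out (R1..R3):
  (R1) 2.27 phi_1 + 1.4685 phi_2 + 1.2578 phi_3 = 1.4685
  (R2) 1.4685 phi_1 + 2.27 phi_2 + 1.4685 phi_3 = 1.2578
  (R3) 1.2578 phi_1 + 1.4685 phi_2 + 2.27 phi_3 = 1.5231
Gaussian elimination:
  R2 <- R2 - (1.4685/2.27) R1 = R2 - (0.646916) R1:  1.320003 phi_2 + 0.654809 phi_3 = 0.307803
  R3 <- R3 - (1.2578/2.27) R1 = R3 - (0.554097) R1:  0.654809 phi_2 + 1.573057 phi_3 = 0.709409
  R3 <- R3 - (0.654809/1.320003) R2 = R3 - (0.496066) R2:  1.248229 phi_3 = 0.556718
Back-substitution:
  phi_hat_3 = 0.556718 / 1.248229 = 0.446006
  phi_hat_2 = (0.307803 - (0.654809)(0.446006)) / 1.320003 = 0.011935
  phi_hat_1 = (1.4685 - (1.4685)(0.011935) - (1.2578)(0.446006)) / 2.27 = 0.392064
So phi_hat = [0.3921, 0.0119, 0.4460].
Therefore phi_hat_2 = 0.0119.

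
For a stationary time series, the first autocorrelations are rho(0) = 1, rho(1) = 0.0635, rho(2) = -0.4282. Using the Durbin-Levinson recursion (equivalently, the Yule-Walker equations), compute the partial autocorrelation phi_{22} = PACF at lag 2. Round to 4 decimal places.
\phi_{22} = -0.4340

The PACF at lag k is phi_{kk}, the last component of the solution
to the Yule-Walker system G_k phi = r_k where
  (G_k)_{ij} = rho(|i - j|), (r_k)_i = rho(i), i,j = 1..k.
Equivalently, Durbin-Levinson gives phi_{kk} iteratively:
  phi_{11} = rho(1)
  phi_{kk} = [rho(k) - sum_{j=1..k-1} phi_{k-1,j} rho(k-j)]
            / [1 - sum_{j=1..k-1} phi_{k-1,j} rho(j)],
  phi_{k,j} = phi_{k-1,j} - phi_{kk} phi_{k-1,k-j},  j = 1..k-1.
Step k = 1:
  phi_11 = rho(1) = 0.0635.
Step k = 2:
  phi_22 = [rho(2) - phi_11 rho(1)] / [1 - phi_11 rho(1)] = [-0.4282 - (0.0635)(0.0635)] / [1 - (0.0635)(0.0635)]
         = -0.43223225 / 0.99596775 = -0.434.
Therefore phi_{22} = -0.4340.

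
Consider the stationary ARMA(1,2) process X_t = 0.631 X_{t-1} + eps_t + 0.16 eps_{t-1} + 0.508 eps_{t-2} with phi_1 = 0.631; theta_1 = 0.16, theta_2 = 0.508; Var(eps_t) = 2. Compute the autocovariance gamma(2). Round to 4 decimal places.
\gamma(2) = 4.3617

Multiply the model equation by X_{t-k} and take expectations. With theta_0 = psi_0 = 1 and psi_j the MA(infinity) weights, this gives
  gamma(k) - sum_i phi_i gamma(k-i) = c_k,
  c_k = sigma^2 * sum_{j=k..q} theta_j psi_{j-k}   (c_k = 0 for k > q),
using gamma(-m) = gamma(m).
psi-weights needed (psi_j = theta_j + sum_i phi_i psi_{j-i}):
  psi_1 = theta_1 + phi_1 = 0.16 + (0.631) = 0.791
  psi_2 = theta_2 + phi_1 psi_1 = 0.508 + (0.631)(0.791) = 1.007121
Right-hand sides:
  c_0 = sigma^2 (1 + theta_1 psi_1 + theta_2 psi_2) = 2 * (1 + (0.16)(0.791) + (0.508)(1.007121)) = 2 * 1.638177 = 3.276355
  c_1 = sigma^2 (theta_1 + theta_2 psi_1) = 2 * (0.16 + (0.508)(0.791)) = 1.123656
  c_2 = sigma^2 theta_2 = 2 * (0.508) = 1.016
Equations for k = 0 and k = 1 (AR order 1):
  gamma(0) = phi_1 gamma(1) + c_0
  gamma(1) = phi_1 gamma(0) + c_1
Substituting the second into the first: gamma(0) (1 - phi_1^2) = c_0 + phi_1 c_1, so
  gamma(0) = (c_0 + phi_1 c_1) / (1 - phi_1^2) = (3.276355 + (0.631)(1.123656)) / (1 - (0.631)^2) = 3.985382 / 0.601839 = 6.622007.
  gamma(1) = phi_1 gamma(0) + c_1 = (0.631)(6.622007) + (1.123656) = 5.302142.
For k = 2: gamma(2) = phi_1 gamma(1) + c_2
  = (0.631)(5.302142) + (1.016) = 4.361652.
Therefore gamma(2) = 4.3617 (to 4 decimal places).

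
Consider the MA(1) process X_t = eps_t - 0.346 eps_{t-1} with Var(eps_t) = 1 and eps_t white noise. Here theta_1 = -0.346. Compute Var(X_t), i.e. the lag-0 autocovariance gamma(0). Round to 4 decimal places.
\gamma(0) = 1.1197

For an MA(q) process X_t = eps_t + sum_i theta_i eps_{t-i} with
Var(eps_t) = sigma^2, the variance is
  gamma(0) = sigma^2 * (1 + sum_i theta_i^2).
  sum_i theta_i^2 = (-0.346)^2 = 0.119716.
  gamma(0) = 1 * (1 + 0.119716) = 1 * 1.119716 = 1.119716, which rounds to 1.1197.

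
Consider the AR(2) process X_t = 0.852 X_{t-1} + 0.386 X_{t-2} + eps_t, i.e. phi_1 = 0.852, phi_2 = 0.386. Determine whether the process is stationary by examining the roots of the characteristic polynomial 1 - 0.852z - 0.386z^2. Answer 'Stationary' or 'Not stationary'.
\text{Not stationary}

The AR(p) characteristic polynomial is P(z) = 1 - 0.852z - 0.386z^2.
Stationarity requires all roots to lie outside the unit circle, i.e. |z| > 1 for every root.
Set 1 + (-0.852) z + (-0.386) z^2 = 0, i.e. a z^2 + b z + c = 0 with a = -0.386, b = -0.852, c = 1.
Discriminant D = b^2 - 4ac = (-0.852)^2 - 4*(-0.386)*1 = 0.725904 - (-1.544) = 2.269904.
D >= 0, so the roots are real: z = (-b +/- sqrt(D)) / (2a) = (0.852 +/- 1.50662) / (-0.772).
  z_1 = (0.852 + 1.50662) / (-0.772) = -3.0552,   |z_1| = 3.0552.
  z_2 = (0.852 - 1.50662) / (-0.772) = 0.848,   |z_2| = 0.848.
Moduli of all roots: 3.0552, 0.8480.
All moduli strictly greater than 1? No.
Verdict: Not stationary.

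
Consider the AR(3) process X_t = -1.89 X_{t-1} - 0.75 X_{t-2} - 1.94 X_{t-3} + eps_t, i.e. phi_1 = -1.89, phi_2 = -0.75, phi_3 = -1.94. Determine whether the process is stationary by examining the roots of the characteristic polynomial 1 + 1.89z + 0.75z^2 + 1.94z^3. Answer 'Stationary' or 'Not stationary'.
\text{Not stationary}

The AR(p) characteristic polynomial is P(z) = 1 + 1.89z + 0.75z^2 + 1.94z^3.
Stationarity requires all roots to lie outside the unit circle, i.e. |z| > 1 for every root.
Degree 3: look for a simple real root z0 first, then factor out (1 - z/z0) and solve the remaining quadratic.
Testing z0 = -0.5: P(-0.5) = 1 + (1.89)(-0.5) + (0.75)(-0.5)^2 + (1.94)(-0.5)^3
  = 1 + (-0.945) + (0.1875) + (-0.2425) = 0.  So z_0 = -0.5 is a root, |z_0| = 0.5.
Divide out the factor (1 + 2 z) = (1 - z/z0) (since 1/z0 = -2):
  P(z) = (1 + 2 z)(1 + (-0.11) z + (0.97) z^2)
  [check: z-coef -0.11 - (-2) = 1.89; z^2-coef 0.97 - (-2)(-0.11) = 0.75; z^3-coef -(-2)(0.97) = 1.94.]
Remaining roots from the quadratic factor 1 + (-0.11) z + (0.97) z^2:
  Set 1 + (-0.11) z + (0.97) z^2 = 0, i.e. a z^2 + b z + c = 0 with a = 0.97, b = -0.11, c = 1.
  Discriminant D = b^2 - 4ac = (-0.11)^2 - 4*(0.97)*1 = 0.0121 - (3.88) = -3.8679.
  D < 0, so the roots are the complex-conjugate pair z = (-b +/- i sqrt(-D)) / (2a) = 0.0567 +/- 1.0138i.
  For a conjugate pair |z|^2 = z * conj(z) = (product of roots) = c/a = 1/(0.97) = 1.030928, so |z| = sqrt(1.030928) = 1.0153 for both roots.
Moduli of all roots: 0.5000, 1.0153, 1.0153.
All moduli strictly greater than 1? No.
Verdict: Not stationary.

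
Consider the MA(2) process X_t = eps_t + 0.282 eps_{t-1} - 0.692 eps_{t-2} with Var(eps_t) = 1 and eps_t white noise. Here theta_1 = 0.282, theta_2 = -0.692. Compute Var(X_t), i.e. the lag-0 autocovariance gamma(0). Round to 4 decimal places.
\gamma(0) = 1.5584

For an MA(q) process X_t = eps_t + sum_i theta_i eps_{t-i} with
Var(eps_t) = sigma^2, the variance is
  gamma(0) = sigma^2 * (1 + sum_i theta_i^2).
  sum_i theta_i^2 = (0.282)^2 + (-0.692)^2 = 0.079524 + 0.478864 = 0.558388.
  gamma(0) = 1 * (1 + 0.558388) = 1 * 1.558388 = 1.558388, which rounds to 1.5584.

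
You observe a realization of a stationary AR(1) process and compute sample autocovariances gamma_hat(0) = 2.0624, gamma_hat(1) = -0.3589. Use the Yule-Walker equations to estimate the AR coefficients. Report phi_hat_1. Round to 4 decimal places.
\hat\phi_{1} = -0.1740

The Yule-Walker equations for an AR(p) process read, in matrix form,
  Gamma_p phi = r_p,   with   (Gamma_p)_{ij} = gamma(|i - j|),
                       (r_p)_i = gamma(i),   i,j = 1..p.
Substitute the sample gammas (Toeplitz matrix and right-hand side of size 1):
  Gamma_p = [[2.0624]]
  r_p     = [-0.3589]
With p = 1 this is the single equation gamma(0) phi_1 = gamma(1):
  phi_hat_1 = gamma(1) / gamma(0) = -0.3589 / 2.0624 = -0.1740.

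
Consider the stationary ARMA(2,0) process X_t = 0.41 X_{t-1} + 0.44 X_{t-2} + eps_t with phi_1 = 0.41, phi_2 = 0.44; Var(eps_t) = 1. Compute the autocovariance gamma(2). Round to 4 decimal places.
\gamma(2) = 1.9783

Multiply the model equation by X_{t-k} and take expectations. With theta_0 = psi_0 = 1 and psi_j the MA(infinity) weights, this gives
  gamma(k) - sum_i phi_i gamma(k-i) = c_k,
  c_k = sigma^2 * sum_{j=k..q} theta_j psi_{j-k}   (c_k = 0 for k > q),
using gamma(-m) = gamma(m).
Pure AR (q = 0): c_0 = sigma^2 = 1, c_k = 0 for k >= 1.
Equations for k = 0, 1, 2 (AR order 2, c_2 = 0):
  (E0) gamma(0) = phi_1 gamma(1) + phi_2 gamma(2) + c_0
  (E1) gamma(1) = phi_1 gamma(0) + phi_2 gamma(1) + c_1
  (E2) gamma(2) = phi_1 gamma(1) + phi_2 gamma(0)
From (E1): gamma(1) = A gamma(0) + B with
  A = phi_1 / (1 - phi_2) = 0.41 / 0.56 = 0.732143,   B = c_1 / (1 - phi_2) = 0 / 0.56 = 0.
Insert (E2) into (E0): gamma(0) (1 - phi_2^2) = phi_1 (1 + phi_2) gamma(1) + c_0.
  phi_1 (1 + phi_2) = (0.41)(1.44) = 0.5904,   1 - phi_2^2 = 0.8064.
Replace gamma(1) by A gamma(0) + B and collect gamma(0):
  gamma(0) [0.8064 - (0.5904)(0.732143)] = c_0 = 1
  gamma(0) * 0.374143 = 1
  gamma(0) = 1 / 0.374143 = 2.672776.
  gamma(1) = A gamma(0) = (0.732143)(2.672776) = 1.956854.
  gamma(2) = phi_1 gamma(1) + phi_2 gamma(0) = (0.41)(1.956854) + (0.44)(2.672776) = 1.978331.
Therefore gamma(2) = 1.9783 (to 4 decimal places).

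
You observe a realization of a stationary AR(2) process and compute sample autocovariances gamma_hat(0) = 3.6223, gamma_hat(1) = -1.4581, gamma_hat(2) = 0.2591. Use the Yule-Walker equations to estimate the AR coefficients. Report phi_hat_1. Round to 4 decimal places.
\hat\phi_{1} = -0.4460

The Yule-Walker equations for an AR(p) process read, in matrix form,
  Gamma_p phi = r_p,   with   (Gamma_p)_{ij} = gamma(|i - j|),
                       (r_p)_i = gamma(i),   i,j = 1..p.
Substitute the sample gammas (Toeplitz matrix and right-hand side of size 2):
  Gamma_p = [[3.6223, -1.4581], [-1.4581, 3.6223]]
  r_p     = [-1.4581, 0.2591]
Written out:
  3.6223 phi_1 - 1.4581 phi_2 = -1.4581
  -1.4581 phi_1 + 3.6223 phi_2 = 0.2591
Solve by Cramer's rule:
  det = gamma(0)^2 - gamma(1)^2 = (3.6223)^2 - (-1.4581)^2 = 13.12105729 - 2.12605561 = 10.99500168
  phi_hat_1 = [gamma(1) gamma(0) - gamma(1) gamma(2)] / det = [(-1.4581)(3.6223) - (-1.4581)(0.2591)] / 10.99500168 = -4.90388192 / 10.99500168 = -0.446
  phi_hat_2 = [gamma(0) gamma(2) - gamma(1)^2] / det = [(3.6223)(0.2591) - (-1.4581)^2] / 10.99500168 = -1.18751768 / 10.99500168 = -0.108
So phi_hat = [-0.4460, -0.1080].
Therefore phi_hat_1 = -0.4460.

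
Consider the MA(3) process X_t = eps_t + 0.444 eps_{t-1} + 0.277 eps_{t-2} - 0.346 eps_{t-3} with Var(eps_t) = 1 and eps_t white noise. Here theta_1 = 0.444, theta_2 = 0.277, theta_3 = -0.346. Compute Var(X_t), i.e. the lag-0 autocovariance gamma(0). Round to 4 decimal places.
\gamma(0) = 1.3936

For an MA(q) process X_t = eps_t + sum_i theta_i eps_{t-i} with
Var(eps_t) = sigma^2, the variance is
  gamma(0) = sigma^2 * (1 + sum_i theta_i^2).
  sum_i theta_i^2 = (0.444)^2 + (0.277)^2 + (-0.346)^2 = 0.197136 + 0.076729 + 0.119716 = 0.393581.
  gamma(0) = 1 * (1 + 0.393581) = 1 * 1.393581 = 1.393581, which rounds to 1.3936.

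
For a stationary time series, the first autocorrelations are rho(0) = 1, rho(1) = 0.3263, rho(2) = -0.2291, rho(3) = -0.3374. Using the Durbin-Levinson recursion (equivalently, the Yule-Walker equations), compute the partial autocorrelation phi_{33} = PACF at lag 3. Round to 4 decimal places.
\phi_{33} = -0.1460

The PACF at lag k is phi_{kk}, the last component of the solution
to the Yule-Walker system G_k phi = r_k where
  (G_k)_{ij} = rho(|i - j|), (r_k)_i = rho(i), i,j = 1..k.
Equivalently, Durbin-Levinson gives phi_{kk} iteratively:
  phi_{11} = rho(1)
  phi_{kk} = [rho(k) - sum_{j=1..k-1} phi_{k-1,j} rho(k-j)]
            / [1 - sum_{j=1..k-1} phi_{k-1,j} rho(j)],
  phi_{k,j} = phi_{k-1,j} - phi_{kk} phi_{k-1,k-j},  j = 1..k-1.
Step k = 1:
  phi_11 = rho(1) = 0.3263.
Step k = 2:
  phi_22 = [rho(2) - phi_11 rho(1)] / [1 - phi_11 rho(1)] = [-0.2291 - (0.3263)(0.3263)] / [1 - (0.3263)(0.3263)]
         = -0.33557169 / 0.89352831 = -0.375558.
  Update: phi_21 = phi_11 - phi_22 phi_11 = 0.3263 - (-0.375558)(0.3263) = 0.448845.
Step k = 3:
  phi_33 = [rho(3) - phi_21 rho(2) - phi_22 rho(1)] / [1 - phi_21 rho(1) - phi_22 rho(2)]
    numerator   = -0.3374 - (0.448845)(-0.2291) - (-0.375558)(0.3263) = -0.11202514
    denominator = 1 - (0.448845)(0.3263) - (-0.375558)(-0.2291) = 0.76750168
  phi_33 = -0.11202514 / 0.76750168 = -0.146.
Therefore phi_{33} = -0.1460.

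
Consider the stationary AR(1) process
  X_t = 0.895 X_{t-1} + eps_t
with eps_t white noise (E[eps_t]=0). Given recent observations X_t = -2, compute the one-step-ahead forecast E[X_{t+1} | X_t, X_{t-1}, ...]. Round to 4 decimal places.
E[X_{t+1} \mid \mathcal F_t] = -1.7900

For an AR(p) model X_t = c + sum_i phi_i X_{t-i} + eps_t, the
one-step-ahead conditional mean is
  E[X_{t+1} | X_t, ...] = c + sum_i phi_i X_{t+1-i}.
Substitute known values:
  E[X_{t+1} | ...] = (0.895) * (-2)
                   = -1.7900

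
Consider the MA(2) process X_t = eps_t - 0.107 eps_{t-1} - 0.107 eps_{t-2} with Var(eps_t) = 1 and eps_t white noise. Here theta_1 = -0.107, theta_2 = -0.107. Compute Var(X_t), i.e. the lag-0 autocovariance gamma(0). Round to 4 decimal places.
\gamma(0) = 1.0229

For an MA(q) process X_t = eps_t + sum_i theta_i eps_{t-i} with
Var(eps_t) = sigma^2, the variance is
  gamma(0) = sigma^2 * (1 + sum_i theta_i^2).
  sum_i theta_i^2 = (-0.107)^2 + (-0.107)^2 = 0.011449 + 0.011449 = 0.022898.
  gamma(0) = 1 * (1 + 0.022898) = 1 * 1.022898 = 1.022898, which rounds to 1.0229.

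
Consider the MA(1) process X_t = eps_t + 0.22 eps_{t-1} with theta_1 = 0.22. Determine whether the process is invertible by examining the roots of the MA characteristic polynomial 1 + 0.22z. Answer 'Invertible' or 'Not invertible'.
\text{Invertible}

The MA(q) characteristic polynomial is P(z) = 1 + 0.22z.
Invertibility requires all roots to lie outside the unit circle, i.e. |z| > 1 for every root.
This is linear in z: 1 + (0.22) z = 0  =>  z = -1/(0.22) = -4.545455,  |z| = 4.545455.
Moduli of all roots: 4.5455.
All moduli strictly greater than 1? Yes.
Verdict: Invertible.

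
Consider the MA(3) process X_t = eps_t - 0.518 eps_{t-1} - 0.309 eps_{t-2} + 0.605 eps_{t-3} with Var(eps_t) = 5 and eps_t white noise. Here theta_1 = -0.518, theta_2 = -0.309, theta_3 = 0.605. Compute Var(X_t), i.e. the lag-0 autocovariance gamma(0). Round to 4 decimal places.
\gamma(0) = 8.6492

For an MA(q) process X_t = eps_t + sum_i theta_i eps_{t-i} with
Var(eps_t) = sigma^2, the variance is
  gamma(0) = sigma^2 * (1 + sum_i theta_i^2).
  sum_i theta_i^2 = (-0.518)^2 + (-0.309)^2 + (0.605)^2 = 0.268324 + 0.095481 + 0.366025 = 0.72983.
  gamma(0) = 5 * (1 + 0.72983) = 5 * 1.72983 = 8.64915, which rounds to 8.6492.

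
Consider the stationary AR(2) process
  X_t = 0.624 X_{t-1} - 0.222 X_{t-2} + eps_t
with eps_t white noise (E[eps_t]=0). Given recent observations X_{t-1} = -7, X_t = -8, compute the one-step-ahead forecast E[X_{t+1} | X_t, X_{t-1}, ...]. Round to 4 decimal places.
E[X_{t+1} \mid \mathcal F_t] = -3.4380

For an AR(p) model X_t = c + sum_i phi_i X_{t-i} + eps_t, the
one-step-ahead conditional mean is
  E[X_{t+1} | X_t, ...] = c + sum_i phi_i X_{t+1-i}.
Substitute known values:
  E[X_{t+1} | ...] = (0.624) * (-8) + (-0.222) * (-7)
                   = -3.4380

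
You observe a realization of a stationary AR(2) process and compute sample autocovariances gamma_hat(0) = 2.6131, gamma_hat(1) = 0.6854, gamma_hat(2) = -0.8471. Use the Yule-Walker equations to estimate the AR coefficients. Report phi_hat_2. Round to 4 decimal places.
\hat\phi_{2} = -0.4220

The Yule-Walker equations for an AR(p) process read, in matrix form,
  Gamma_p phi = r_p,   with   (Gamma_p)_{ij} = gamma(|i - j|),
                       (r_p)_i = gamma(i),   i,j = 1..p.
Substitute the sample gammas (Toeplitz matrix and right-hand side of size 2):
  Gamma_p = [[2.6131, 0.6854], [0.6854, 2.6131]]
  r_p     = [0.6854, -0.8471]
Written out:
  2.6131 phi_1 + 0.6854 phi_2 = 0.6854
  0.6854 phi_1 + 2.6131 phi_2 = -0.8471
Solve by Cramer's rule:
  det = gamma(0)^2 - gamma(1)^2 = (2.6131)^2 - (0.6854)^2 = 6.82829161 - 0.46977316 = 6.35851845
  phi_hat_1 = [gamma(1) gamma(0) - gamma(1) gamma(2)] / det = [(0.6854)(2.6131) - (0.6854)(-0.8471)] / 6.35851845 = 2.37162108 / 6.35851845 = 0.373
  phi_hat_2 = [gamma(0) gamma(2) - gamma(1)^2] / det = [(2.6131)(-0.8471) - (0.6854)^2] / 6.35851845 = -2.68333017 / 6.35851845 = -0.422
So phi_hat = [0.3730, -0.4220].
Therefore phi_hat_2 = -0.4220.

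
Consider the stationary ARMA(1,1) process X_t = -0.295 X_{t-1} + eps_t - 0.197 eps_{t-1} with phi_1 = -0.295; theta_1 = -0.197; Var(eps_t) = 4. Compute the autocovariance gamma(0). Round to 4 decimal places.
\gamma(0) = 5.0606

Multiply the model equation by X_{t-k} and take expectations. With theta_0 = psi_0 = 1 and psi_j the MA(infinity) weights, this gives
  gamma(k) - sum_i phi_i gamma(k-i) = c_k,
  c_k = sigma^2 * sum_{j=k..q} theta_j psi_{j-k}   (c_k = 0 for k > q),
using gamma(-m) = gamma(m).
psi-weights needed (psi_j = theta_j + sum_i phi_i psi_{j-i}):
  psi_1 = theta_1 + phi_1 = -0.197 + (-0.295) = -0.492
Right-hand sides:
  c_0 = sigma^2 (1 + theta_1 psi_1) = 4 * (1 + (-0.197)(-0.492)) = 4 * 1.096924 = 4.387696
  c_1 = sigma^2 theta_1 = 4 * (-0.197) = -0.788
  c_2 = 0
Equations for k = 0 and k = 1 (AR order 1):
  gamma(0) = phi_1 gamma(1) + c_0
  gamma(1) = phi_1 gamma(0) + c_1
Substituting the second into the first: gamma(0) (1 - phi_1^2) = c_0 + phi_1 c_1, so
  gamma(0) = (c_0 + phi_1 c_1) / (1 - phi_1^2) = (4.387696 + (-0.295)(-0.788)) / (1 - (-0.295)^2) = 4.620156 / 0.912975 = 5.06055.
Therefore gamma(0) = 5.0606 (to 4 decimal places).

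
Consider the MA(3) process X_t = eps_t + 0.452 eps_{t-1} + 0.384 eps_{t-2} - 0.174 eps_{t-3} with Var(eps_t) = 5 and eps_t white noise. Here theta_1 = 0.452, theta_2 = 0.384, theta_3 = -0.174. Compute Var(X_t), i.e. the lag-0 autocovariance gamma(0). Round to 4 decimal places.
\gamma(0) = 6.9102

For an MA(q) process X_t = eps_t + sum_i theta_i eps_{t-i} with
Var(eps_t) = sigma^2, the variance is
  gamma(0) = sigma^2 * (1 + sum_i theta_i^2).
  sum_i theta_i^2 = (0.452)^2 + (0.384)^2 + (-0.174)^2 = 0.204304 + 0.147456 + 0.030276 = 0.382036.
  gamma(0) = 5 * (1 + 0.382036) = 5 * 1.382036 = 6.91018, which rounds to 6.9102.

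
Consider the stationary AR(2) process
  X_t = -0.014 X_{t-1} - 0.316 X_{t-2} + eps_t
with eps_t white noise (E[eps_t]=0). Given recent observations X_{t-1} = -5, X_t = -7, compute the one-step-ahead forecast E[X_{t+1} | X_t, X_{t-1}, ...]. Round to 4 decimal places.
E[X_{t+1} \mid \mathcal F_t] = 1.6780

For an AR(p) model X_t = c + sum_i phi_i X_{t-i} + eps_t, the
one-step-ahead conditional mean is
  E[X_{t+1} | X_t, ...] = c + sum_i phi_i X_{t+1-i}.
Substitute known values:
  E[X_{t+1} | ...] = (-0.014) * (-7) + (-0.316) * (-5)
                   = 1.6780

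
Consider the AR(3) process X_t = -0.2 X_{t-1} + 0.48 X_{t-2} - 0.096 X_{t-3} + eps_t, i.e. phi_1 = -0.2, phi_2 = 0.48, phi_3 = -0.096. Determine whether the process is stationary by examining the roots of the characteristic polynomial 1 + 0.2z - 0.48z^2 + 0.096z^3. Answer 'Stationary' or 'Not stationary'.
\text{Stationary}

The AR(p) characteristic polynomial is P(z) = 1 + 0.2z - 0.48z^2 + 0.096z^3.
Stationarity requires all roots to lie outside the unit circle, i.e. |z| > 1 for every root.
Degree 3: look for a simple real root z0 first, then factor out (1 - z/z0) and solve the remaining quadratic.
Testing z0 = 2.5: P(2.5) = 1 + (0.2)(2.5) + (-0.48)(2.5)^2 + (0.096)(2.5)^3
  = 1 + (0.5) + (-3) + (1.5) = 0.  So z_0 = 2.5 is a root, |z_0| = 2.5.
Divide out the factor (1 - 0.4 z) = (1 - z/z0) (since 1/z0 = 0.4):
  P(z) = (1 - 0.4 z)(1 + (0.6) z + (-0.24) z^2)
  [check: z-coef 0.6 - (0.4) = 0.2; z^2-coef -0.24 - (0.4)(0.6) = -0.48; z^3-coef -(0.4)(-0.24) = 0.096.]
Remaining roots from the quadratic factor 1 + (0.6) z + (-0.24) z^2:
  Set 1 + (0.6) z + (-0.24) z^2 = 0, i.e. a z^2 + b z + c = 0 with a = -0.24, b = 0.6, c = 1.
  Discriminant D = b^2 - 4ac = (0.6)^2 - 4*(-0.24)*1 = 0.36 - (-0.96) = 1.32.
  D >= 0, so the roots are real: z = (-b +/- sqrt(D)) / (2a) = (-0.6 +/- 1.148913) / (-0.48).
    z_1 = (-0.6 + 1.148913) / (-0.48) = -1.1436,   |z_1| = 1.1436.
    z_2 = (-0.6 - 1.148913) / (-0.48) = 3.6436,   |z_2| = 3.6436.
Moduli of all roots: 2.5000, 1.1436, 3.6436.
All moduli strictly greater than 1? Yes.
Verdict: Stationary.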